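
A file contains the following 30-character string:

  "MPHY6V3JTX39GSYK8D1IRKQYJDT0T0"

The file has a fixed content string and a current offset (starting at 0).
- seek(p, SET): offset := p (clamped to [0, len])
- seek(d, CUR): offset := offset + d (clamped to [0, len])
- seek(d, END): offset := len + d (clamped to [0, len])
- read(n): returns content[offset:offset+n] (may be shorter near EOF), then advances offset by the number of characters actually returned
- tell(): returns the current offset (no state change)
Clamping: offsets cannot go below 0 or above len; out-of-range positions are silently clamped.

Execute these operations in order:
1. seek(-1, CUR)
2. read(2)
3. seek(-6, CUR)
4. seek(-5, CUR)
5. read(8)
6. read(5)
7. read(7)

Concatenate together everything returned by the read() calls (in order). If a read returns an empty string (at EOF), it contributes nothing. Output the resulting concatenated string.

Answer: MPMPHY6V3JTX39GSYK8D1I

Derivation:
After 1 (seek(-1, CUR)): offset=0
After 2 (read(2)): returned 'MP', offset=2
After 3 (seek(-6, CUR)): offset=0
After 4 (seek(-5, CUR)): offset=0
After 5 (read(8)): returned 'MPHY6V3J', offset=8
After 6 (read(5)): returned 'TX39G', offset=13
After 7 (read(7)): returned 'SYK8D1I', offset=20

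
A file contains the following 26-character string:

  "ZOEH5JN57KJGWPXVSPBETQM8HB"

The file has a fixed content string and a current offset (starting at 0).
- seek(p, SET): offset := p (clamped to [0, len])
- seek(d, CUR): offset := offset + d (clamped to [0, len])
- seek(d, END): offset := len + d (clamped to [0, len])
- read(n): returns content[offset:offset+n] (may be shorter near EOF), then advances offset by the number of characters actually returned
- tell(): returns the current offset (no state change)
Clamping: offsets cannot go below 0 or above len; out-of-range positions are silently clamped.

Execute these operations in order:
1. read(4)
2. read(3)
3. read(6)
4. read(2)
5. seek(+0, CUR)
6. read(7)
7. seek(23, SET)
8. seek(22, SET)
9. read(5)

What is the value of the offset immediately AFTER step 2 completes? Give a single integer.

Answer: 7

Derivation:
After 1 (read(4)): returned 'ZOEH', offset=4
After 2 (read(3)): returned '5JN', offset=7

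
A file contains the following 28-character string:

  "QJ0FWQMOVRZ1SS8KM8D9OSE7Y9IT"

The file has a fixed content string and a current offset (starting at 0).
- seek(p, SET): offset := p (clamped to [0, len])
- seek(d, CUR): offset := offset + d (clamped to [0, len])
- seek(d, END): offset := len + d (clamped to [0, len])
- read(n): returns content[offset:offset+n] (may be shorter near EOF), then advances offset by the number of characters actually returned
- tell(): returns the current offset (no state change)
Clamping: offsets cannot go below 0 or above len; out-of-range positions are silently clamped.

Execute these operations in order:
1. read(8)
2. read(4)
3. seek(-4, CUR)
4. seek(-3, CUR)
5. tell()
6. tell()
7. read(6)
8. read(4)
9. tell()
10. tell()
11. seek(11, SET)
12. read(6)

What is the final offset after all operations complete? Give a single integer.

After 1 (read(8)): returned 'QJ0FWQMO', offset=8
After 2 (read(4)): returned 'VRZ1', offset=12
After 3 (seek(-4, CUR)): offset=8
After 4 (seek(-3, CUR)): offset=5
After 5 (tell()): offset=5
After 6 (tell()): offset=5
After 7 (read(6)): returned 'QMOVRZ', offset=11
After 8 (read(4)): returned '1SS8', offset=15
After 9 (tell()): offset=15
After 10 (tell()): offset=15
After 11 (seek(11, SET)): offset=11
After 12 (read(6)): returned '1SS8KM', offset=17

Answer: 17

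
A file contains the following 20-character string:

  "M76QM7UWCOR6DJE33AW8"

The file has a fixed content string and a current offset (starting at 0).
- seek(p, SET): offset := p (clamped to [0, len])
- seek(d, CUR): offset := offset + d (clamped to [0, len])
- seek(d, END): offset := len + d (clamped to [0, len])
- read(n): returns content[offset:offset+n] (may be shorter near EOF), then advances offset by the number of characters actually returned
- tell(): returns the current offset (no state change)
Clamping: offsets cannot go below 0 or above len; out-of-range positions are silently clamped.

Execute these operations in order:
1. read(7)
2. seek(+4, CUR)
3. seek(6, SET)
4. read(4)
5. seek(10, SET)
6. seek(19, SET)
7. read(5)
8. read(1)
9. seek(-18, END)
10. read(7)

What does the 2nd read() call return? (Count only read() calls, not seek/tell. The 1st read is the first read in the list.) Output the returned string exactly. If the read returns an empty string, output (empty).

After 1 (read(7)): returned 'M76QM7U', offset=7
After 2 (seek(+4, CUR)): offset=11
After 3 (seek(6, SET)): offset=6
After 4 (read(4)): returned 'UWCO', offset=10
After 5 (seek(10, SET)): offset=10
After 6 (seek(19, SET)): offset=19
After 7 (read(5)): returned '8', offset=20
After 8 (read(1)): returned '', offset=20
After 9 (seek(-18, END)): offset=2
After 10 (read(7)): returned '6QM7UWC', offset=9

Answer: UWCO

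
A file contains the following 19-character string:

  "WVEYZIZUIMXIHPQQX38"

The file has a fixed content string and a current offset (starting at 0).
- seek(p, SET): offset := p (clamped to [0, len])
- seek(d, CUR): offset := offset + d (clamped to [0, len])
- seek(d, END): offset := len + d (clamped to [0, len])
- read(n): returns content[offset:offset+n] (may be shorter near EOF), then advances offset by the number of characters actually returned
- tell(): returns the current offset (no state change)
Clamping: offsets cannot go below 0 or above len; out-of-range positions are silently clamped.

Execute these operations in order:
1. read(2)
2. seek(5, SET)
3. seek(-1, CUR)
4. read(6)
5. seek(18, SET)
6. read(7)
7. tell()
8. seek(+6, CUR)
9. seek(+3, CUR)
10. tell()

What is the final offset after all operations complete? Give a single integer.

After 1 (read(2)): returned 'WV', offset=2
After 2 (seek(5, SET)): offset=5
After 3 (seek(-1, CUR)): offset=4
After 4 (read(6)): returned 'ZIZUIM', offset=10
After 5 (seek(18, SET)): offset=18
After 6 (read(7)): returned '8', offset=19
After 7 (tell()): offset=19
After 8 (seek(+6, CUR)): offset=19
After 9 (seek(+3, CUR)): offset=19
After 10 (tell()): offset=19

Answer: 19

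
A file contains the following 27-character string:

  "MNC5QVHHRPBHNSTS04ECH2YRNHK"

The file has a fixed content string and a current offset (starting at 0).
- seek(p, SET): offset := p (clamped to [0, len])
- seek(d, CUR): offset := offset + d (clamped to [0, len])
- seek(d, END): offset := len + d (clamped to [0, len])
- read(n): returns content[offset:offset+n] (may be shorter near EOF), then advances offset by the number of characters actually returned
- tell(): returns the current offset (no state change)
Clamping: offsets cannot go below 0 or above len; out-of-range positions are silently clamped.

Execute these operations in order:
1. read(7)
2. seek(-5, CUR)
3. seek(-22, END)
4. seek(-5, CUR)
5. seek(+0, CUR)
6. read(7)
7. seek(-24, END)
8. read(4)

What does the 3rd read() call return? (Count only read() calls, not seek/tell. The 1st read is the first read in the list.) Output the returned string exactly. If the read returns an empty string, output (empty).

After 1 (read(7)): returned 'MNC5QVH', offset=7
After 2 (seek(-5, CUR)): offset=2
After 3 (seek(-22, END)): offset=5
After 4 (seek(-5, CUR)): offset=0
After 5 (seek(+0, CUR)): offset=0
After 6 (read(7)): returned 'MNC5QVH', offset=7
After 7 (seek(-24, END)): offset=3
After 8 (read(4)): returned '5QVH', offset=7

Answer: 5QVH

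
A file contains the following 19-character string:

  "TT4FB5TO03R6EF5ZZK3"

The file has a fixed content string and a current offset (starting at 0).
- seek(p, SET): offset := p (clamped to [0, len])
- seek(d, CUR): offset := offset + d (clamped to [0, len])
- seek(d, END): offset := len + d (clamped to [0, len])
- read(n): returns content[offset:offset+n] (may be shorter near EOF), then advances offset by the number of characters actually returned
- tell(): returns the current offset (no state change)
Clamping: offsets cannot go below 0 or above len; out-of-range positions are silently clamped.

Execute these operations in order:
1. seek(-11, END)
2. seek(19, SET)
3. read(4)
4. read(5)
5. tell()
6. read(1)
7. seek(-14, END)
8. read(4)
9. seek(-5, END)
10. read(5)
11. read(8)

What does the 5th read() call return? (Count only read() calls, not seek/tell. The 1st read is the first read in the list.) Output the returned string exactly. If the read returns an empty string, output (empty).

After 1 (seek(-11, END)): offset=8
After 2 (seek(19, SET)): offset=19
After 3 (read(4)): returned '', offset=19
After 4 (read(5)): returned '', offset=19
After 5 (tell()): offset=19
After 6 (read(1)): returned '', offset=19
After 7 (seek(-14, END)): offset=5
After 8 (read(4)): returned '5TO0', offset=9
After 9 (seek(-5, END)): offset=14
After 10 (read(5)): returned '5ZZK3', offset=19
After 11 (read(8)): returned '', offset=19

Answer: 5ZZK3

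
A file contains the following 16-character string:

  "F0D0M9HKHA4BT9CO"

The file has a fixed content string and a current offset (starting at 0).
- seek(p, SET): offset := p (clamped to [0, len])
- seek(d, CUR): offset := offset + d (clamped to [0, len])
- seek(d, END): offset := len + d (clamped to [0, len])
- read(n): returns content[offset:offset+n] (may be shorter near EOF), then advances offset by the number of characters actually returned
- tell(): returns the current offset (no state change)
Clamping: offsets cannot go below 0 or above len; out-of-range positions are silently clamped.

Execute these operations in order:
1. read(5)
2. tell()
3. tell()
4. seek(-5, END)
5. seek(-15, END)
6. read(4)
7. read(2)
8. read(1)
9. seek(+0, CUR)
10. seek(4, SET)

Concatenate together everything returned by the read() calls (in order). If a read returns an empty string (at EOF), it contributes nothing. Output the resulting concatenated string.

Answer: F0D0M0D0M9HK

Derivation:
After 1 (read(5)): returned 'F0D0M', offset=5
After 2 (tell()): offset=5
After 3 (tell()): offset=5
After 4 (seek(-5, END)): offset=11
After 5 (seek(-15, END)): offset=1
After 6 (read(4)): returned '0D0M', offset=5
After 7 (read(2)): returned '9H', offset=7
After 8 (read(1)): returned 'K', offset=8
After 9 (seek(+0, CUR)): offset=8
After 10 (seek(4, SET)): offset=4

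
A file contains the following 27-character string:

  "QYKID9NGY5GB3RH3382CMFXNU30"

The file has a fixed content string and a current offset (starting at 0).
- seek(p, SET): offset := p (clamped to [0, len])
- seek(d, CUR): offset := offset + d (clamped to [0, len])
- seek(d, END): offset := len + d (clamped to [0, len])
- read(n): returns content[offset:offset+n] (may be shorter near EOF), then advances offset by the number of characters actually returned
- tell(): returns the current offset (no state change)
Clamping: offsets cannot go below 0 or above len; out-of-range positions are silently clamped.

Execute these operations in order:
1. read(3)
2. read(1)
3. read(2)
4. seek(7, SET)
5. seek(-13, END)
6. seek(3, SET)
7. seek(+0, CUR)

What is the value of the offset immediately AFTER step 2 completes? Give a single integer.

After 1 (read(3)): returned 'QYK', offset=3
After 2 (read(1)): returned 'I', offset=4

Answer: 4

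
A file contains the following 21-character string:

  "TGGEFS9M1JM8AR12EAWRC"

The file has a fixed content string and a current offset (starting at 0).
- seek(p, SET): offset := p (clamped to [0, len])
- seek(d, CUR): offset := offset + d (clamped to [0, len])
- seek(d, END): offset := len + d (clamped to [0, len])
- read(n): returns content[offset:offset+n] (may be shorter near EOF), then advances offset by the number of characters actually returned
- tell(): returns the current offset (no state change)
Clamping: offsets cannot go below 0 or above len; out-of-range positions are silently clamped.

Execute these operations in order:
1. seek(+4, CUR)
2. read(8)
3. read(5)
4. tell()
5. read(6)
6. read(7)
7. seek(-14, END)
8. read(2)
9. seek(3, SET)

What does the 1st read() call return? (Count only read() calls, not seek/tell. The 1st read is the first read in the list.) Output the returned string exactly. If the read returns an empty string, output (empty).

Answer: FS9M1JM8

Derivation:
After 1 (seek(+4, CUR)): offset=4
After 2 (read(8)): returned 'FS9M1JM8', offset=12
After 3 (read(5)): returned 'AR12E', offset=17
After 4 (tell()): offset=17
After 5 (read(6)): returned 'AWRC', offset=21
After 6 (read(7)): returned '', offset=21
After 7 (seek(-14, END)): offset=7
After 8 (read(2)): returned 'M1', offset=9
After 9 (seek(3, SET)): offset=3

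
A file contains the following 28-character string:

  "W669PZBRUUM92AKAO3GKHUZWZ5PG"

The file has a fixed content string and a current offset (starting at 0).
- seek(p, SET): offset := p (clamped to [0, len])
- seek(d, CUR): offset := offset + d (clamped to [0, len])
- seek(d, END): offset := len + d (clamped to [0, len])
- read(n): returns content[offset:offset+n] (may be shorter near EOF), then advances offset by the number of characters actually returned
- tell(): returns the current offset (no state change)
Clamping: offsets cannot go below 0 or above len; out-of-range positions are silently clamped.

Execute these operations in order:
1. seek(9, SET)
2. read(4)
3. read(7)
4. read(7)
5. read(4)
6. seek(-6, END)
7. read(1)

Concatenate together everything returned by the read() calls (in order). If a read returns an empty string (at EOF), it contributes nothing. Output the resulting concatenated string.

Answer: UM92AKAO3GKHUZWZ5PGZ

Derivation:
After 1 (seek(9, SET)): offset=9
After 2 (read(4)): returned 'UM92', offset=13
After 3 (read(7)): returned 'AKAO3GK', offset=20
After 4 (read(7)): returned 'HUZWZ5P', offset=27
After 5 (read(4)): returned 'G', offset=28
After 6 (seek(-6, END)): offset=22
After 7 (read(1)): returned 'Z', offset=23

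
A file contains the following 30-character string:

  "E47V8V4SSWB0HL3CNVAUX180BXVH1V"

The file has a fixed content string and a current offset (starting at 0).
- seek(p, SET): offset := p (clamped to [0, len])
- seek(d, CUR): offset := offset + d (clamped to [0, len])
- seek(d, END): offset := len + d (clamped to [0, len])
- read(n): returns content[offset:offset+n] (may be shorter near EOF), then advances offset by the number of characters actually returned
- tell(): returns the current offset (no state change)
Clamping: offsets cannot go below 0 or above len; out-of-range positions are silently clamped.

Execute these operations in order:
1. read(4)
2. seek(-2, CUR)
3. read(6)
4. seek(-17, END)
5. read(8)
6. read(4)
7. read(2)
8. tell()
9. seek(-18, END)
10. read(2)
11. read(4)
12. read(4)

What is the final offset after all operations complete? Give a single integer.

Answer: 22

Derivation:
After 1 (read(4)): returned 'E47V', offset=4
After 2 (seek(-2, CUR)): offset=2
After 3 (read(6)): returned '7V8V4S', offset=8
After 4 (seek(-17, END)): offset=13
After 5 (read(8)): returned 'L3CNVAUX', offset=21
After 6 (read(4)): returned '180B', offset=25
After 7 (read(2)): returned 'XV', offset=27
After 8 (tell()): offset=27
After 9 (seek(-18, END)): offset=12
After 10 (read(2)): returned 'HL', offset=14
After 11 (read(4)): returned '3CNV', offset=18
After 12 (read(4)): returned 'AUX1', offset=22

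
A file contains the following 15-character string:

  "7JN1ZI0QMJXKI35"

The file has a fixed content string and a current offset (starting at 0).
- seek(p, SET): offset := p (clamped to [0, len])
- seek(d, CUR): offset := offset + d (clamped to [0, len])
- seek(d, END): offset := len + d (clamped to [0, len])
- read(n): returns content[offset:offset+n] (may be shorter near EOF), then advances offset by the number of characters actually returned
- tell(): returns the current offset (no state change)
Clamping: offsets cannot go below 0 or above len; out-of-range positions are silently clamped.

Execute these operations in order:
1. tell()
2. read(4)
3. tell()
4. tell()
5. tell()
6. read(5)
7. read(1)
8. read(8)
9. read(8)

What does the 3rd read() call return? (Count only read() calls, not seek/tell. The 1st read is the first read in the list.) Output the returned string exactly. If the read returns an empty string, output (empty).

After 1 (tell()): offset=0
After 2 (read(4)): returned '7JN1', offset=4
After 3 (tell()): offset=4
After 4 (tell()): offset=4
After 5 (tell()): offset=4
After 6 (read(5)): returned 'ZI0QM', offset=9
After 7 (read(1)): returned 'J', offset=10
After 8 (read(8)): returned 'XKI35', offset=15
After 9 (read(8)): returned '', offset=15

Answer: J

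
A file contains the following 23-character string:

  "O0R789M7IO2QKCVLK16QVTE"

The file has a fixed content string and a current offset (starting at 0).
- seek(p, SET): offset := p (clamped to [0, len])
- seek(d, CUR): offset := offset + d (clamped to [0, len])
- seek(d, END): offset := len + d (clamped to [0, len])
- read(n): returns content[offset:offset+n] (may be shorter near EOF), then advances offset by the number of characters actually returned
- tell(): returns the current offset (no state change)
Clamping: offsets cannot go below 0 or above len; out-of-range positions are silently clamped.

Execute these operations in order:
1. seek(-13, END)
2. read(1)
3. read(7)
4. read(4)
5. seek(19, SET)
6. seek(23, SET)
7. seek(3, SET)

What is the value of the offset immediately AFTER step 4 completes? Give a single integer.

After 1 (seek(-13, END)): offset=10
After 2 (read(1)): returned '2', offset=11
After 3 (read(7)): returned 'QKCVLK1', offset=18
After 4 (read(4)): returned '6QVT', offset=22

Answer: 22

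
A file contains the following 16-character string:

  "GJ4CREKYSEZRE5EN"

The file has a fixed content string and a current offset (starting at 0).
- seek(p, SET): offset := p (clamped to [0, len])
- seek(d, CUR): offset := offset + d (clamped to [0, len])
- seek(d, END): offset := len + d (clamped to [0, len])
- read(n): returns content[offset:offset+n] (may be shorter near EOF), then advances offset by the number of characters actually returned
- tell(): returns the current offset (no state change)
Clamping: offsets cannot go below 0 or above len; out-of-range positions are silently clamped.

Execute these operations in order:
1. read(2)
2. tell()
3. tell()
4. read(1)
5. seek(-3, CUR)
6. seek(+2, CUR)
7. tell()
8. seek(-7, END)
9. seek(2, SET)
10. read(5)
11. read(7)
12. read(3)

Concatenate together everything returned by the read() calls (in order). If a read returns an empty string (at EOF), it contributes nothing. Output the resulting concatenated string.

After 1 (read(2)): returned 'GJ', offset=2
After 2 (tell()): offset=2
After 3 (tell()): offset=2
After 4 (read(1)): returned '4', offset=3
After 5 (seek(-3, CUR)): offset=0
After 6 (seek(+2, CUR)): offset=2
After 7 (tell()): offset=2
After 8 (seek(-7, END)): offset=9
After 9 (seek(2, SET)): offset=2
After 10 (read(5)): returned '4CREK', offset=7
After 11 (read(7)): returned 'YSEZRE5', offset=14
After 12 (read(3)): returned 'EN', offset=16

Answer: GJ44CREKYSEZRE5EN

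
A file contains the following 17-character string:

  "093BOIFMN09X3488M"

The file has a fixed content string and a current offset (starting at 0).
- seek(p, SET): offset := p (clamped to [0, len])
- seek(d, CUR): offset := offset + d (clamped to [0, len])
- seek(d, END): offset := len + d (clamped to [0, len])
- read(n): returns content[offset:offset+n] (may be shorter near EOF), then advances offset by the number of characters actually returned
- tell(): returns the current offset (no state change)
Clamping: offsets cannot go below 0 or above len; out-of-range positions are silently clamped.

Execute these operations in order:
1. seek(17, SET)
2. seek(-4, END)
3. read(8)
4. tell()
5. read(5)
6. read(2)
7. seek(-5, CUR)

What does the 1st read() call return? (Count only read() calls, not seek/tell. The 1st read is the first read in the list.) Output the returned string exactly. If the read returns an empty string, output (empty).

After 1 (seek(17, SET)): offset=17
After 2 (seek(-4, END)): offset=13
After 3 (read(8)): returned '488M', offset=17
After 4 (tell()): offset=17
After 5 (read(5)): returned '', offset=17
After 6 (read(2)): returned '', offset=17
After 7 (seek(-5, CUR)): offset=12

Answer: 488M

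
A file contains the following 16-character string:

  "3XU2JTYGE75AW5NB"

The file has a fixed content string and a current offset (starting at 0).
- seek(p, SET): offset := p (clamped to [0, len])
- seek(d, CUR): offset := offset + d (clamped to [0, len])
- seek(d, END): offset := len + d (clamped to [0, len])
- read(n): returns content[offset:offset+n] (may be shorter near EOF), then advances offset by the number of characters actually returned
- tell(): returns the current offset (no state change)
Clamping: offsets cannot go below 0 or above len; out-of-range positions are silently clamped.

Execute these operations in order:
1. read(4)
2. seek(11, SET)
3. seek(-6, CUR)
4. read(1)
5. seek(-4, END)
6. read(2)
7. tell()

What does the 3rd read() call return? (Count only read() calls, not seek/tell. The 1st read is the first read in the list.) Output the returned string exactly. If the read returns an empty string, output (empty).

After 1 (read(4)): returned '3XU2', offset=4
After 2 (seek(11, SET)): offset=11
After 3 (seek(-6, CUR)): offset=5
After 4 (read(1)): returned 'T', offset=6
After 5 (seek(-4, END)): offset=12
After 6 (read(2)): returned 'W5', offset=14
After 7 (tell()): offset=14

Answer: W5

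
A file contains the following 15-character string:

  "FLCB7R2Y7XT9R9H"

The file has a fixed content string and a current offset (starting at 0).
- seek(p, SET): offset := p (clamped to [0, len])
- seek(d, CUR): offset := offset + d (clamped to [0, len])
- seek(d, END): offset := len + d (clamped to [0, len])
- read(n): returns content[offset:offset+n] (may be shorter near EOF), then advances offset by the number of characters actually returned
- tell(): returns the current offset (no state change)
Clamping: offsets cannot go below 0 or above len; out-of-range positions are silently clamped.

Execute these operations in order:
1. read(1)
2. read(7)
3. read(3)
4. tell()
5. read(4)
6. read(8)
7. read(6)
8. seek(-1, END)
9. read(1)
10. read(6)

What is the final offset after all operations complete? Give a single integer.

After 1 (read(1)): returned 'F', offset=1
After 2 (read(7)): returned 'LCB7R2Y', offset=8
After 3 (read(3)): returned '7XT', offset=11
After 4 (tell()): offset=11
After 5 (read(4)): returned '9R9H', offset=15
After 6 (read(8)): returned '', offset=15
After 7 (read(6)): returned '', offset=15
After 8 (seek(-1, END)): offset=14
After 9 (read(1)): returned 'H', offset=15
After 10 (read(6)): returned '', offset=15

Answer: 15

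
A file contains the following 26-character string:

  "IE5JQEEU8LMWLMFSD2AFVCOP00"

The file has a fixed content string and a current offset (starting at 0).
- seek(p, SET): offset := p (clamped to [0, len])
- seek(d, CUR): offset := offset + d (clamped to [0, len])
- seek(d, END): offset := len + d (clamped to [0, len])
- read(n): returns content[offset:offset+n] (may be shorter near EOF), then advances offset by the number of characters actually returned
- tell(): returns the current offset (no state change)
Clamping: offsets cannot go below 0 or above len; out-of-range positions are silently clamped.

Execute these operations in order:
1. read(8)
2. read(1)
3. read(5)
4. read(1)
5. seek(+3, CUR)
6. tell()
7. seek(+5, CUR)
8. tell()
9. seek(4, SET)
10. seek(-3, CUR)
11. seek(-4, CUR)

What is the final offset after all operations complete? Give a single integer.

After 1 (read(8)): returned 'IE5JQEEU', offset=8
After 2 (read(1)): returned '8', offset=9
After 3 (read(5)): returned 'LMWLM', offset=14
After 4 (read(1)): returned 'F', offset=15
After 5 (seek(+3, CUR)): offset=18
After 6 (tell()): offset=18
After 7 (seek(+5, CUR)): offset=23
After 8 (tell()): offset=23
After 9 (seek(4, SET)): offset=4
After 10 (seek(-3, CUR)): offset=1
After 11 (seek(-4, CUR)): offset=0

Answer: 0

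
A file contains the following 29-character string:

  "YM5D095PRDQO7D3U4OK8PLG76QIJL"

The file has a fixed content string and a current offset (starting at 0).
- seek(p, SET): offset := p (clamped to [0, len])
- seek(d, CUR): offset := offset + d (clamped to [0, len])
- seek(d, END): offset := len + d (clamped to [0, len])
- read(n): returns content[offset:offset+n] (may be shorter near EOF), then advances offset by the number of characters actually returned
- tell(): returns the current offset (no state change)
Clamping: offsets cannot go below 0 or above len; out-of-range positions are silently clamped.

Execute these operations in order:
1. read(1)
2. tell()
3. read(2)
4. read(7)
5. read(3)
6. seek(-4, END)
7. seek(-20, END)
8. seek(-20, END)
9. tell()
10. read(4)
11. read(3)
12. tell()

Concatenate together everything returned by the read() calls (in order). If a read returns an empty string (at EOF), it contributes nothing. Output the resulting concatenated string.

After 1 (read(1)): returned 'Y', offset=1
After 2 (tell()): offset=1
After 3 (read(2)): returned 'M5', offset=3
After 4 (read(7)): returned 'D095PRD', offset=10
After 5 (read(3)): returned 'QO7', offset=13
After 6 (seek(-4, END)): offset=25
After 7 (seek(-20, END)): offset=9
After 8 (seek(-20, END)): offset=9
After 9 (tell()): offset=9
After 10 (read(4)): returned 'DQO7', offset=13
After 11 (read(3)): returned 'D3U', offset=16
After 12 (tell()): offset=16

Answer: YM5D095PRDQO7DQO7D3U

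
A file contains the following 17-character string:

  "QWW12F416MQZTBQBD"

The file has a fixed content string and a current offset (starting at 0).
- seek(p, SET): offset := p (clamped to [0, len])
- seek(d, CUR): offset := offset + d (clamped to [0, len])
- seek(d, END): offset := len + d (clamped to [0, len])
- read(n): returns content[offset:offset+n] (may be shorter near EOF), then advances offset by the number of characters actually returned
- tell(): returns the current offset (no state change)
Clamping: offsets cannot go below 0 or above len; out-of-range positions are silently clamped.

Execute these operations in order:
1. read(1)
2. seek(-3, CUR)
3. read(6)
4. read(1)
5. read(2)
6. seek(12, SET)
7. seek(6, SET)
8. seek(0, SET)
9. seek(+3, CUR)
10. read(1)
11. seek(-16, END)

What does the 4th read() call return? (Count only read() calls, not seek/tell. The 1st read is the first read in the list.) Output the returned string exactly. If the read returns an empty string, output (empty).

After 1 (read(1)): returned 'Q', offset=1
After 2 (seek(-3, CUR)): offset=0
After 3 (read(6)): returned 'QWW12F', offset=6
After 4 (read(1)): returned '4', offset=7
After 5 (read(2)): returned '16', offset=9
After 6 (seek(12, SET)): offset=12
After 7 (seek(6, SET)): offset=6
After 8 (seek(0, SET)): offset=0
After 9 (seek(+3, CUR)): offset=3
After 10 (read(1)): returned '1', offset=4
After 11 (seek(-16, END)): offset=1

Answer: 16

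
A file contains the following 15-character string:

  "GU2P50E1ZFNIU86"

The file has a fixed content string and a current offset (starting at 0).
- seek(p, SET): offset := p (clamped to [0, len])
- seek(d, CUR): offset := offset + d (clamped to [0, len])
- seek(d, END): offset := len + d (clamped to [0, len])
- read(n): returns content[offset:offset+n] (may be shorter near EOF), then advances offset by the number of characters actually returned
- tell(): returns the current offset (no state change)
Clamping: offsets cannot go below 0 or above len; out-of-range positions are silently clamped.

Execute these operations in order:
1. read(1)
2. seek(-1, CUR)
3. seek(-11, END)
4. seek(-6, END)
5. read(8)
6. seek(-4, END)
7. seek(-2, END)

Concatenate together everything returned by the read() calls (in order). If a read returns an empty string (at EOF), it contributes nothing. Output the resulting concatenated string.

After 1 (read(1)): returned 'G', offset=1
After 2 (seek(-1, CUR)): offset=0
After 3 (seek(-11, END)): offset=4
After 4 (seek(-6, END)): offset=9
After 5 (read(8)): returned 'FNIU86', offset=15
After 6 (seek(-4, END)): offset=11
After 7 (seek(-2, END)): offset=13

Answer: GFNIU86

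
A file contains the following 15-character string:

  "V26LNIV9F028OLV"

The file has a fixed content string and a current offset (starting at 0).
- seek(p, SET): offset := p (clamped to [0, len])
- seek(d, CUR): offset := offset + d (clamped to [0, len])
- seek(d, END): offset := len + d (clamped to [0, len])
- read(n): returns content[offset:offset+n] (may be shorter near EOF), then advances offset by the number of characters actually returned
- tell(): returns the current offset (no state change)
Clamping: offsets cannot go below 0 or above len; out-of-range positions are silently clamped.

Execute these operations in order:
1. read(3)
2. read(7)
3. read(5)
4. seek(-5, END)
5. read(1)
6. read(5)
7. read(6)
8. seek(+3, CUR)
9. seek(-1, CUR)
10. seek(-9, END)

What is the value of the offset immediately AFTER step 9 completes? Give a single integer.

Answer: 14

Derivation:
After 1 (read(3)): returned 'V26', offset=3
After 2 (read(7)): returned 'LNIV9F0', offset=10
After 3 (read(5)): returned '28OLV', offset=15
After 4 (seek(-5, END)): offset=10
After 5 (read(1)): returned '2', offset=11
After 6 (read(5)): returned '8OLV', offset=15
After 7 (read(6)): returned '', offset=15
After 8 (seek(+3, CUR)): offset=15
After 9 (seek(-1, CUR)): offset=14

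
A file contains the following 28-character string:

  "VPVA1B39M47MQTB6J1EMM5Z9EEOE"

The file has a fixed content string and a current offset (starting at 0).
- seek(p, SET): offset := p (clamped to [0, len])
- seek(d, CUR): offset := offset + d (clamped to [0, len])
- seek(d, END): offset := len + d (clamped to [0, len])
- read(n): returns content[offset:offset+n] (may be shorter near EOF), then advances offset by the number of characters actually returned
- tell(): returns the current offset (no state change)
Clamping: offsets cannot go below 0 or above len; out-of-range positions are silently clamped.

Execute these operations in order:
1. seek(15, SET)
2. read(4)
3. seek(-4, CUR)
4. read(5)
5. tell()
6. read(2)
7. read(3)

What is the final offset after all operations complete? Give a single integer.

Answer: 25

Derivation:
After 1 (seek(15, SET)): offset=15
After 2 (read(4)): returned '6J1E', offset=19
After 3 (seek(-4, CUR)): offset=15
After 4 (read(5)): returned '6J1EM', offset=20
After 5 (tell()): offset=20
After 6 (read(2)): returned 'M5', offset=22
After 7 (read(3)): returned 'Z9E', offset=25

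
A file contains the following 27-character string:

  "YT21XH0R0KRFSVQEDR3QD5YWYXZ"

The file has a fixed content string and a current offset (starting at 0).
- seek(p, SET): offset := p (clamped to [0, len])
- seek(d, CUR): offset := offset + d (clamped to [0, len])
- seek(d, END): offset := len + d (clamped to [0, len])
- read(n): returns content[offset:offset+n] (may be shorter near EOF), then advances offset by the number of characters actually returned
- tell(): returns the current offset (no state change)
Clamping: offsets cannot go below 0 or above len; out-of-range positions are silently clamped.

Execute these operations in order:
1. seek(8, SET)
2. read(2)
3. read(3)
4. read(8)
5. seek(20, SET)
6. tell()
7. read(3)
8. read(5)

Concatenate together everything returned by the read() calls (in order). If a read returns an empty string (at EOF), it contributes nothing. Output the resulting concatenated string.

After 1 (seek(8, SET)): offset=8
After 2 (read(2)): returned '0K', offset=10
After 3 (read(3)): returned 'RFS', offset=13
After 4 (read(8)): returned 'VQEDR3QD', offset=21
After 5 (seek(20, SET)): offset=20
After 6 (tell()): offset=20
After 7 (read(3)): returned 'D5Y', offset=23
After 8 (read(5)): returned 'WYXZ', offset=27

Answer: 0KRFSVQEDR3QDD5YWYXZ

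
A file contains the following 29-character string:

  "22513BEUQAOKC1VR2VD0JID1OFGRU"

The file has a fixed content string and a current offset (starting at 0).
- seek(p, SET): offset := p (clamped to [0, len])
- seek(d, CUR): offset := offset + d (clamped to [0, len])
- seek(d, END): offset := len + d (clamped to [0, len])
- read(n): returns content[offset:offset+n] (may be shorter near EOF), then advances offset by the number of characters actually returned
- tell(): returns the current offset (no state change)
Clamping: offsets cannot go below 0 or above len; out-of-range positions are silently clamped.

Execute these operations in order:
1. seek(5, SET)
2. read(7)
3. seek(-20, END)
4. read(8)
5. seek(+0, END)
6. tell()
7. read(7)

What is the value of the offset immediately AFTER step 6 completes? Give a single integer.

Answer: 29

Derivation:
After 1 (seek(5, SET)): offset=5
After 2 (read(7)): returned 'BEUQAOK', offset=12
After 3 (seek(-20, END)): offset=9
After 4 (read(8)): returned 'AOKC1VR2', offset=17
After 5 (seek(+0, END)): offset=29
After 6 (tell()): offset=29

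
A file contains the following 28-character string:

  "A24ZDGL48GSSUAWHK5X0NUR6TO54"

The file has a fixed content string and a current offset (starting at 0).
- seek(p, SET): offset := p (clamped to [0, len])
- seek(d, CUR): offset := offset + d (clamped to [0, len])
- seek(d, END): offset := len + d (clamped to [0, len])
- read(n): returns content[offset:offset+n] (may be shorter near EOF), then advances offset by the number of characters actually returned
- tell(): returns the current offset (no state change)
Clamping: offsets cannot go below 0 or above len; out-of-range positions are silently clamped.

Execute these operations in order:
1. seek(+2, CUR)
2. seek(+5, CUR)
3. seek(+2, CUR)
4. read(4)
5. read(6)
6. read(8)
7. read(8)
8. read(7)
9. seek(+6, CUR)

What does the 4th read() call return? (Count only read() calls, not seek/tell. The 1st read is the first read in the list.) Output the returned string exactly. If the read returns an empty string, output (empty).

Answer: 4

Derivation:
After 1 (seek(+2, CUR)): offset=2
After 2 (seek(+5, CUR)): offset=7
After 3 (seek(+2, CUR)): offset=9
After 4 (read(4)): returned 'GSSU', offset=13
After 5 (read(6)): returned 'AWHK5X', offset=19
After 6 (read(8)): returned '0NUR6TO5', offset=27
After 7 (read(8)): returned '4', offset=28
After 8 (read(7)): returned '', offset=28
After 9 (seek(+6, CUR)): offset=28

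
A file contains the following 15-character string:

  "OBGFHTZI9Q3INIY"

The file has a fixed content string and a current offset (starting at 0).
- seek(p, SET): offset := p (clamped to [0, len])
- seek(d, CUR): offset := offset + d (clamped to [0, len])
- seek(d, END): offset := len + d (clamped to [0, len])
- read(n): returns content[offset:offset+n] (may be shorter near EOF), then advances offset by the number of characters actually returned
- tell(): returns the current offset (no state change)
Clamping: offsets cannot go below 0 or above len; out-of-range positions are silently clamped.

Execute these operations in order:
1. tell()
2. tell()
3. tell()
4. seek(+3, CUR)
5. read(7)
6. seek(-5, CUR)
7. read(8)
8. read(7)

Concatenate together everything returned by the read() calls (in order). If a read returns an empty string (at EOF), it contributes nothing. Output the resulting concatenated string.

After 1 (tell()): offset=0
After 2 (tell()): offset=0
After 3 (tell()): offset=0
After 4 (seek(+3, CUR)): offset=3
After 5 (read(7)): returned 'FHTZI9Q', offset=10
After 6 (seek(-5, CUR)): offset=5
After 7 (read(8)): returned 'TZI9Q3IN', offset=13
After 8 (read(7)): returned 'IY', offset=15

Answer: FHTZI9QTZI9Q3INIY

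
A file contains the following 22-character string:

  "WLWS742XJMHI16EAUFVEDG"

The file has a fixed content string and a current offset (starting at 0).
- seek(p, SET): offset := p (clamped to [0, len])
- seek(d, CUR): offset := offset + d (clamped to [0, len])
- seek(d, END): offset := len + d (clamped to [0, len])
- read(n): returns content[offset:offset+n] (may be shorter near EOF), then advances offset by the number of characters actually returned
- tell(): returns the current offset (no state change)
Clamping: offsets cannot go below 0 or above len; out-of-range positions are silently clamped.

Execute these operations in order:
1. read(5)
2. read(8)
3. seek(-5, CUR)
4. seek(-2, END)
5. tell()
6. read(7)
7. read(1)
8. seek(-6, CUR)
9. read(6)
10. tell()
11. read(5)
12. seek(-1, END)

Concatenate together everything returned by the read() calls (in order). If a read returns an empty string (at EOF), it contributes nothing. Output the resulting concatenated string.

After 1 (read(5)): returned 'WLWS7', offset=5
After 2 (read(8)): returned '42XJMHI1', offset=13
After 3 (seek(-5, CUR)): offset=8
After 4 (seek(-2, END)): offset=20
After 5 (tell()): offset=20
After 6 (read(7)): returned 'DG', offset=22
After 7 (read(1)): returned '', offset=22
After 8 (seek(-6, CUR)): offset=16
After 9 (read(6)): returned 'UFVEDG', offset=22
After 10 (tell()): offset=22
After 11 (read(5)): returned '', offset=22
After 12 (seek(-1, END)): offset=21

Answer: WLWS742XJMHI1DGUFVEDG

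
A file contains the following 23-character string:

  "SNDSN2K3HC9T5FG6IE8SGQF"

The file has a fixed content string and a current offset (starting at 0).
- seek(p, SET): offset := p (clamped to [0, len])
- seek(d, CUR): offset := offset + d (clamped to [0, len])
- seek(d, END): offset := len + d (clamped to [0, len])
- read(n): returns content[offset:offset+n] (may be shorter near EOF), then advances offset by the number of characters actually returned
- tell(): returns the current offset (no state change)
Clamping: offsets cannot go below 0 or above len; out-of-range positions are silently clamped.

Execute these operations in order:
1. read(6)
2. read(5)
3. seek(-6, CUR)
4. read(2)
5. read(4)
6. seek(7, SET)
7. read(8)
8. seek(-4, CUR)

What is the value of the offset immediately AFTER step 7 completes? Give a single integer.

Answer: 15

Derivation:
After 1 (read(6)): returned 'SNDSN2', offset=6
After 2 (read(5)): returned 'K3HC9', offset=11
After 3 (seek(-6, CUR)): offset=5
After 4 (read(2)): returned '2K', offset=7
After 5 (read(4)): returned '3HC9', offset=11
After 6 (seek(7, SET)): offset=7
After 7 (read(8)): returned '3HC9T5FG', offset=15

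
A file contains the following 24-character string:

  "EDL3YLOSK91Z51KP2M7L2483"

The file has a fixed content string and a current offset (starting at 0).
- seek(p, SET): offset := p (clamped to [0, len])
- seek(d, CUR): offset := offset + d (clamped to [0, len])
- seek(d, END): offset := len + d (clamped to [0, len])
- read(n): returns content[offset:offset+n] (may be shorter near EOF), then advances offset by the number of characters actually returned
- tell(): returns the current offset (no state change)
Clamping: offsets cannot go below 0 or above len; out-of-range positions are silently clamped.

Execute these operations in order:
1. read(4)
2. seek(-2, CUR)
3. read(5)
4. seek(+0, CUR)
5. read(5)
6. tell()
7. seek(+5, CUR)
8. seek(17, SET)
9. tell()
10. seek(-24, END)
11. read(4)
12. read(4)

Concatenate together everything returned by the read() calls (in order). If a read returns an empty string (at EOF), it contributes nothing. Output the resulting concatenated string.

After 1 (read(4)): returned 'EDL3', offset=4
After 2 (seek(-2, CUR)): offset=2
After 3 (read(5)): returned 'L3YLO', offset=7
After 4 (seek(+0, CUR)): offset=7
After 5 (read(5)): returned 'SK91Z', offset=12
After 6 (tell()): offset=12
After 7 (seek(+5, CUR)): offset=17
After 8 (seek(17, SET)): offset=17
After 9 (tell()): offset=17
After 10 (seek(-24, END)): offset=0
After 11 (read(4)): returned 'EDL3', offset=4
After 12 (read(4)): returned 'YLOS', offset=8

Answer: EDL3L3YLOSK91ZEDL3YLOS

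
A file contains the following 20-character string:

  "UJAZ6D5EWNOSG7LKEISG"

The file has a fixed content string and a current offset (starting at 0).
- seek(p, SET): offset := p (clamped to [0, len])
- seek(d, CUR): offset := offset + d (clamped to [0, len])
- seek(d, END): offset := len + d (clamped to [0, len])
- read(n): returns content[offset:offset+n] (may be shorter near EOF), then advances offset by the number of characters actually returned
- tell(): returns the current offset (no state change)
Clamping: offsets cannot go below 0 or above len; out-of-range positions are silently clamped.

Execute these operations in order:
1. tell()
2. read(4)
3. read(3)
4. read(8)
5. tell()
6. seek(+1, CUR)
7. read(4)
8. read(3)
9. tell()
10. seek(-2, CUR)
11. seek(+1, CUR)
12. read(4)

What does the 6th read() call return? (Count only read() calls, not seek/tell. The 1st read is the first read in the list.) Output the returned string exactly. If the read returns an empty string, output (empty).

Answer: G

Derivation:
After 1 (tell()): offset=0
After 2 (read(4)): returned 'UJAZ', offset=4
After 3 (read(3)): returned '6D5', offset=7
After 4 (read(8)): returned 'EWNOSG7L', offset=15
After 5 (tell()): offset=15
After 6 (seek(+1, CUR)): offset=16
After 7 (read(4)): returned 'EISG', offset=20
After 8 (read(3)): returned '', offset=20
After 9 (tell()): offset=20
After 10 (seek(-2, CUR)): offset=18
After 11 (seek(+1, CUR)): offset=19
After 12 (read(4)): returned 'G', offset=20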